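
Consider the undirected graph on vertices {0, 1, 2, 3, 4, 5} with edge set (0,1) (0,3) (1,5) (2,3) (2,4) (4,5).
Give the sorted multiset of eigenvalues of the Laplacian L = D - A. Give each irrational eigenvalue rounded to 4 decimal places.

[0, 1, 1, 3, 3, 4]

Reading degrees in the order [0, 1, 2, 3, 4, 5] gives [2, 2, 2, 2, 2, 2]; set D = diag(2, 2, 2, 2, 2, 2) and form L = D - A. The multiplicity of 0 as a Laplacian eigenvalue equals the number of connected components. The single zero eigenvalue shows the graph is connected. The largest eigenvalue, 4, is at most the vertex count 6.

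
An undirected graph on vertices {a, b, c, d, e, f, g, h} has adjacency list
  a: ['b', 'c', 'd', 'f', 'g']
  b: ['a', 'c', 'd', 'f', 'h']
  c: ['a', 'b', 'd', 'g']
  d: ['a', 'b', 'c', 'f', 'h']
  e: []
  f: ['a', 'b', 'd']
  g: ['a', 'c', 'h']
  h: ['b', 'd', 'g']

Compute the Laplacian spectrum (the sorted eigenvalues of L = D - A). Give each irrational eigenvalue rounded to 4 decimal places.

[0, 0, 2.3403, 3.1451, 4, 5.8549, 6, 6.6597]

Each diagonal entry of L is the vertex degree and each off-diagonal entry is -1 where an edge is present, 0 otherwise; in the order [a, b, c, d, e, f, g, h] the diagonal is [5, 5, 4, 5, 0, 3, 3, 3]. The multiplicity of 0 as a Laplacian eigenvalue equals the number of connected components. The 2 zero eigenvalues correspond to the 2 connected components. There are 2 zeros in the spectrum, matching the 2 components. The eigenvalues sum to 28, which equals trace(L) = 2|E|.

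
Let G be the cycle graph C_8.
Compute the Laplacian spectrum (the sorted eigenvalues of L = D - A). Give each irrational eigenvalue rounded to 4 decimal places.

[0, 0.5858, 0.5858, 2, 2, 3.4142, 3.4142, 4]

The graph has 8 vertices and degree multiset [2, 2, 2, 2, 2, 2, 2, 2]; D is the diagonal matrix of degrees and L = D - A. Diagonalising L (or applying a numerical eigensolver to the 8x8 matrix) gives the spectrum above. The single zero eigenvalue shows the graph is connected. The eigenvalues sum to 16, which equals trace(L) = 2|E|.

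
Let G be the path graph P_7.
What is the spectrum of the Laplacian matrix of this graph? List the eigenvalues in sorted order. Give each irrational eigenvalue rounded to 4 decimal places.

The graph has 7 vertices and degree multiset [2, 2, 2, 2, 2, 1, 1]; D is the diagonal matrix of degrees and L = D - A. Diagonalising L (or applying a numerical eigensolver to the 7x7 matrix) gives the spectrum above. The single zero eigenvalue shows the graph is connected. By the matrix-tree theorem the graph has (1/7) * product of the nonzero eigenvalues = 1 spanning tree. The eigenvalues sum to 12, which equals trace(L) = 2|E|.

[0, 0.1981, 0.7530, 1.5550, 2.4450, 3.2470, 3.8019]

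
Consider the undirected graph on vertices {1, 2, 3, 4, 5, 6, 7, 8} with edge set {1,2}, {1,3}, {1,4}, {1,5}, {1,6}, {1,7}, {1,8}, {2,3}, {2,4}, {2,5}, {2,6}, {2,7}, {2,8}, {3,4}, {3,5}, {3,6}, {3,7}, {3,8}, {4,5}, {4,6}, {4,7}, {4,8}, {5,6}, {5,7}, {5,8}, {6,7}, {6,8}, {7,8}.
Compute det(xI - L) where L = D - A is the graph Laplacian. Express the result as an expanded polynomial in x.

x^8 - 56x^7 + 1344x^6 - 17920x^5 + 143360x^4 - 688128x^3 + 1835008x^2 - 2097152x

With the vertex order [1, 2, 3, 4, 5, 6, 7, 8], the degrees are [7, 7, 7, 7, 7, 7, 7, 7], giving D = diag(7, 7, 7, 7, 7, 7, 7, 7) and L = D - A. Computing det(xI - L) by cofactor expansion (or equivalently via sum-over-permutations) gives x^8 - 56x^7 + 1344x^6 - 17920x^5 + 143360x^4 - 688128x^3 + 1835008x^2 - 2097152x. Since p(0) = det(-L) = 0, x divides p(x).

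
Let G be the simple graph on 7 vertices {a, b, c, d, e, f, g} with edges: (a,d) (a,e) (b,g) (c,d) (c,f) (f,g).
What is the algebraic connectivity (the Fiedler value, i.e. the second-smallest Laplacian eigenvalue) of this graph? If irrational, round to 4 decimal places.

With the vertex order [a, b, c, d, e, f, g], the degrees are [2, 1, 2, 2, 1, 2, 2], giving D = diag(2, 1, 2, 2, 1, 2, 2) and L = D - A. Computing the eigenvalues of L and sorting gives [0, 0.1981, 0.7530, 1.5550, 2.4450, 3.2470, 3.8019]. The Fiedler value lambda_2 = 0.1981 is strictly positive, so the graph is connected. The largest eigenvalue, 3.8019, is at most the vertex count 7.

0.1981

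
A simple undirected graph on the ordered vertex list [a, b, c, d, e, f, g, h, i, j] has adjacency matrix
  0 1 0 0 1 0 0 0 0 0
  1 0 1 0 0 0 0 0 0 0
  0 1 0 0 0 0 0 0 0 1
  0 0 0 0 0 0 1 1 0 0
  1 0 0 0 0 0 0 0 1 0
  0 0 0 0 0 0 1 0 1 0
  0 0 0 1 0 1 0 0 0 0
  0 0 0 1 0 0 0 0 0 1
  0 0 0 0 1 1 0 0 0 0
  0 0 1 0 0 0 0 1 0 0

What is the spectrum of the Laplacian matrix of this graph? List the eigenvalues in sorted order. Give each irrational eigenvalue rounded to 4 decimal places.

Each diagonal entry of L is the vertex degree and each off-diagonal entry is -1 where an edge is present, 0 otherwise; in the order [a, b, c, d, e, f, g, h, i, j] the diagonal is [2, 2, 2, 2, 2, 2, 2, 2, 2, 2]. Since every row of L sums to 0, the all-ones vector is in the kernel and 0 is an eigenvalue. There is one zero in the spectrum, matching the 1 component.

[0, 0.3820, 0.3820, 1.3820, 1.3820, 2.6180, 2.6180, 3.6180, 3.6180, 4]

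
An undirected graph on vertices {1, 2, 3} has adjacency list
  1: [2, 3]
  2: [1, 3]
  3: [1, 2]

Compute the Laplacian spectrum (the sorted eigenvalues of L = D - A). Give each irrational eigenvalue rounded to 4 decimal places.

Each diagonal entry of L is the vertex degree and each off-diagonal entry is -1 where an edge is present, 0 otherwise; in the order [1, 2, 3] the diagonal is [2, 2, 2]. Since every row of L sums to 0, the all-ones vector is in the kernel and 0 is an eigenvalue. The single zero eigenvalue shows the graph is connected. The eigenvalues sum to 6, which equals trace(L) = 2|E|. There is one zero in the spectrum, matching the 1 component.

[0, 3, 3]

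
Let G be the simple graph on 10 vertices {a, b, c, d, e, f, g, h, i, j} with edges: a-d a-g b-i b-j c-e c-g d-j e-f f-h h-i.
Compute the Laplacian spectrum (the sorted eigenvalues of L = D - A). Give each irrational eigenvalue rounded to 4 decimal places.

Each diagonal entry of L is the vertex degree and each off-diagonal entry is -1 where an edge is present, 0 otherwise; in the order [a, b, c, d, e, f, g, h, i, j] the diagonal is [2, 2, 2, 2, 2, 2, 2, 2, 2, 2]. L is symmetric positive semidefinite, so every eigenvalue is real and nonnegative. The single zero eigenvalue shows the graph is connected. There is one zero in the spectrum, matching the 1 component.

[0, 0.3820, 0.3820, 1.3820, 1.3820, 2.6180, 2.6180, 3.6180, 3.6180, 4]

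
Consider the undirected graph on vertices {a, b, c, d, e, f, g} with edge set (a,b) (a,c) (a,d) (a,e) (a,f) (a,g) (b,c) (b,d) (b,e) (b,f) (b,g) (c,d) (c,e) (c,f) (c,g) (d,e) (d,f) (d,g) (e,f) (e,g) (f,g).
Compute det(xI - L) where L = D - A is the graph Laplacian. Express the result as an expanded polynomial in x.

With the vertex order [a, b, c, d, e, f, g], the degrees are [6, 6, 6, 6, 6, 6, 6], giving D = diag(6, 6, 6, 6, 6, 6, 6) and L = D - A. Computing det(xI - L) by cofactor expansion (or equivalently via sum-over-permutations) gives x^7 - 42x^6 + 735x^5 - 6860x^4 + 36015x^3 - 100842x^2 + 117649x. Since p(0) = det(-L) = 0, x divides p(x). There is one zero in the spectrum, matching the 1 component.

x^7 - 42x^6 + 735x^5 - 6860x^4 + 36015x^3 - 100842x^2 + 117649x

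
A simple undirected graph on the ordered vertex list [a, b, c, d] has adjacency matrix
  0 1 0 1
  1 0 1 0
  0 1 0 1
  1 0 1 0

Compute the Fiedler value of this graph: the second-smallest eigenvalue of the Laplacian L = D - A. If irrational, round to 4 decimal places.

2

Each diagonal entry of L is the vertex degree and each off-diagonal entry is -1 where an edge is present, 0 otherwise; in the order [a, b, c, d] the diagonal is [2, 2, 2, 2]. The smallest Laplacian eigenvalue is always 0. The next one, lambda_2 = 2, measures how hard the graph is to disconnect: larger values mean better connectivity.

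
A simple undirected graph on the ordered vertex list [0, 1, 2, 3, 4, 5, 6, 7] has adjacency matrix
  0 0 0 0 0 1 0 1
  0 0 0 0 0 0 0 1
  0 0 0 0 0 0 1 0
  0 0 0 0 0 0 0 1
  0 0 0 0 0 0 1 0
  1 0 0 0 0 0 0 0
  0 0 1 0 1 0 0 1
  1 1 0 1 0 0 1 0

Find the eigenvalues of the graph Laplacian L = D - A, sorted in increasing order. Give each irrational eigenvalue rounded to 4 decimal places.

Each diagonal entry of L is the vertex degree and each off-diagonal entry is -1 where an edge is present, 0 otherwise; in the order [0, 1, 2, 3, 4, 5, 6, 7] the diagonal is [2, 1, 1, 1, 1, 1, 3, 4]. L is symmetric positive semidefinite, so every eigenvalue is real and nonnegative. The single zero eigenvalue shows the graph is connected. There is one zero in the spectrum, matching the 1 component.

[0, 0.3187, 0.5858, 1, 1, 2.3579, 3.4142, 5.3234]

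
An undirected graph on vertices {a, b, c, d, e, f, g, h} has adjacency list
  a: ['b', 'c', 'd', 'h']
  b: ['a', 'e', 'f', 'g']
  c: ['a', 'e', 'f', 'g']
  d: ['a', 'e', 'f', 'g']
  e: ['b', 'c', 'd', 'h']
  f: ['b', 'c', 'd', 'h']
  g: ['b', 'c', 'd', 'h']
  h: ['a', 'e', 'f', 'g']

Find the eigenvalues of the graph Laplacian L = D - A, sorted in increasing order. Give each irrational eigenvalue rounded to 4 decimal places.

Each diagonal entry of L is the vertex degree and each off-diagonal entry is -1 where an edge is present, 0 otherwise; in the order [a, b, c, d, e, f, g, h] the diagonal is [4, 4, 4, 4, 4, 4, 4, 4]. L is symmetric positive semidefinite, so every eigenvalue is real and nonnegative. The single zero eigenvalue shows the graph is connected. The eigenvalues sum to 32, which equals trace(L) = 2|E|. By the matrix-tree theorem the graph has (1/8) * product of the nonzero eigenvalues = 4096 spanning trees.

[0, 4, 4, 4, 4, 4, 4, 8]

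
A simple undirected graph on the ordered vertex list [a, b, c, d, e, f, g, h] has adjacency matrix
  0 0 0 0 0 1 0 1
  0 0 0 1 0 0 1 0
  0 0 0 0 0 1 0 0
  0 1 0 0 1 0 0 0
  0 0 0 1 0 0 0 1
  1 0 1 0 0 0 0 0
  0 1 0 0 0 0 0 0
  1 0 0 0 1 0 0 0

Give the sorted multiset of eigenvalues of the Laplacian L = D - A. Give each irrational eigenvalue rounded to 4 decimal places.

[0, 0.1522, 0.5858, 1.2346, 2, 2.7654, 3.4142, 3.8478]

Reading degrees in the order [a, b, c, d, e, f, g, h] gives [2, 2, 1, 2, 2, 2, 1, 2]; set D = diag(2, 2, 1, 2, 2, 2, 1, 2) and form L = D - A. The multiplicity of 0 as a Laplacian eigenvalue equals the number of connected components. The single zero eigenvalue shows the graph is connected. There is one zero in the spectrum, matching the 1 component. By the matrix-tree theorem the graph has (1/8) * product of the nonzero eigenvalues = 1 spanning tree.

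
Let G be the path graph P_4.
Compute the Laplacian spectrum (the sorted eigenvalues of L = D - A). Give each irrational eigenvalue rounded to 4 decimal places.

The graph has 4 vertices and degree multiset [2, 2, 1, 1]; D is the diagonal matrix of degrees and L = D - A. Since every row of L sums to 0, the all-ones vector is in the kernel and 0 is an eigenvalue. The single zero eigenvalue shows the graph is connected. By the matrix-tree theorem the graph has (1/4) * product of the nonzero eigenvalues = 1 spanning tree. The largest eigenvalue, 3.4142, is at most the vertex count 4.

[0, 0.5858, 2, 3.4142]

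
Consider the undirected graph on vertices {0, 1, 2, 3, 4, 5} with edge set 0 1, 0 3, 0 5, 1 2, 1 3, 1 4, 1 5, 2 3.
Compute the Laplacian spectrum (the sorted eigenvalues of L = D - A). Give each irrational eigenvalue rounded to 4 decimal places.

With the vertex order [0, 1, 2, 3, 4, 5], the degrees are [3, 5, 2, 3, 1, 2], giving D = diag(3, 5, 2, 3, 1, 2) and L = D - A. L is symmetric positive semidefinite, so every eigenvalue is real and nonnegative. The single zero eigenvalue shows the graph is connected. The largest eigenvalue, 6, is at most the vertex count 6.

[0, 1, 1.5858, 3, 4.4142, 6]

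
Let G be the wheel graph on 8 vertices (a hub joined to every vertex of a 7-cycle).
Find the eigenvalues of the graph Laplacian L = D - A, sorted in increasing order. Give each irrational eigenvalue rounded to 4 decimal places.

The graph has 8 vertices and degree multiset [7, 3, 3, 3, 3, 3, 3, 3]; D is the diagonal matrix of degrees and L = D - A. The multiplicity of 0 as a Laplacian eigenvalue equals the number of connected components. There is one zero in the spectrum, matching the 1 component. By the matrix-tree theorem the graph has (1/8) * product of the nonzero eigenvalues = 841 spanning trees.

[0, 1.7530, 1.7530, 3.4450, 3.4450, 4.8019, 4.8019, 8]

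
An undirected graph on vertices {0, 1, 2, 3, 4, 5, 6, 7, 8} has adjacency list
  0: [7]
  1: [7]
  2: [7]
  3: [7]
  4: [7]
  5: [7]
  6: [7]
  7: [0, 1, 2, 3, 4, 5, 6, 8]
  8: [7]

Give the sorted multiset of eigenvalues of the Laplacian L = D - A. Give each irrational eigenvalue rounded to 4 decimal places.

[0, 1, 1, 1, 1, 1, 1, 1, 9]

Each diagonal entry of L is the vertex degree and each off-diagonal entry is -1 where an edge is present, 0 otherwise; in the order [0, 1, 2, 3, 4, 5, 6, 7, 8] the diagonal is [1, 1, 1, 1, 1, 1, 1, 8, 1]. Since every row of L sums to 0, the all-ones vector is in the kernel and 0 is an eigenvalue.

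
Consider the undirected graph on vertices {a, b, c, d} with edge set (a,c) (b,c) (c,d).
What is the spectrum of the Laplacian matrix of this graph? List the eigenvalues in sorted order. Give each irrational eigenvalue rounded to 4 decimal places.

Each diagonal entry of L is the vertex degree and each off-diagonal entry is -1 where an edge is present, 0 otherwise; in the order [a, b, c, d] the diagonal is [1, 1, 3, 1]. L is symmetric positive semidefinite, so every eigenvalue is real and nonnegative. The largest eigenvalue, 4, is at most the vertex count 4.

[0, 1, 1, 4]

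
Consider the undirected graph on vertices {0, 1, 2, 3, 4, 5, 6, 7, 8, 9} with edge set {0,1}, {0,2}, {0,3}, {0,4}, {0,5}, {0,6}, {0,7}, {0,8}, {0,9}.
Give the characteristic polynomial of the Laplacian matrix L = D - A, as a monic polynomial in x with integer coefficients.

With the vertex order [0, 1, 2, 3, 4, 5, 6, 7, 8, 9], the degrees are [9, 1, 1, 1, 1, 1, 1, 1, 1, 1], giving D = diag(9, 1, 1, 1, 1, 1, 1, 1, 1, 1) and L = D - A. The eigenvalues of L are [0, 1, 1, 1, 1, 1, 1, 1, 1, 10]; the characteristic polynomial is the product of (x - lambda_i), which multiplies out to x^10 - 18x^9 + 108x^8 - 336x^7 + 630x^6 - 756x^5 + 588x^4 - 288x^3 + 81x^2 - 10x. Since p(0) = det(-L) = 0, x divides p(x). There is one zero in the spectrum, matching the 1 component.

x^10 - 18x^9 + 108x^8 - 336x^7 + 630x^6 - 756x^5 + 588x^4 - 288x^3 + 81x^2 - 10x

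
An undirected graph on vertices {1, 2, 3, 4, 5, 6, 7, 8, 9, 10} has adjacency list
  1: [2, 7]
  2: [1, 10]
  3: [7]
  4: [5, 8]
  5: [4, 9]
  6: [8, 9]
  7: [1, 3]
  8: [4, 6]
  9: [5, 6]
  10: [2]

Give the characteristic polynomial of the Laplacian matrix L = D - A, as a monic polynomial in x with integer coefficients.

x^10 - 18x^9 + 136x^8 - 560x^7 + 1365x^6 - 2000x^5 + 1700x^4 - 750x^3 + 125x^2

With the vertex order [1, 2, 3, 4, 5, 6, 7, 8, 9, 10], the degrees are [2, 2, 1, 2, 2, 2, 2, 2, 2, 1], giving D = diag(2, 2, 1, 2, 2, 2, 2, 2, 2, 1) and L = D - A. L has integer entries, so p(x) = det(xI - L) has integer coefficients. Expanding the determinant yields x^10 - 18x^9 + 136x^8 - 560x^7 + 1365x^6 - 2000x^5 + 1700x^4 - 750x^3 + 125x^2. The coefficient of x^9 equals -trace(L) = -18, matching the sum of degrees. The eigenvalues sum to 18, which equals trace(L) = 2|E|.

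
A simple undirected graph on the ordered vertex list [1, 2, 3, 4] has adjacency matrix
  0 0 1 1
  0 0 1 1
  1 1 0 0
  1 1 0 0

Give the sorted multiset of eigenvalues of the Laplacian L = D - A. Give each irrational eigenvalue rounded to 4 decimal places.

[0, 2, 2, 4]

Reading degrees in the order [1, 2, 3, 4] gives [2, 2, 2, 2]; set D = diag(2, 2, 2, 2) and form L = D - A. The multiplicity of 0 as a Laplacian eigenvalue equals the number of connected components. The single zero eigenvalue shows the graph is connected. By the matrix-tree theorem the graph has (1/4) * product of the nonzero eigenvalues = 4 spanning trees.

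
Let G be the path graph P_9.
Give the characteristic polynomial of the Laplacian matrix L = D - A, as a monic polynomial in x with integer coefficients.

The graph has 9 vertices and degree multiset [2, 2, 2, 2, 2, 2, 2, 1, 1]; D is the diagonal matrix of degrees and L = D - A. L has integer entries, so p(x) = det(xI - L) has integer coefficients. Expanding the determinant yields x^9 - 16x^8 + 105x^7 - 364x^6 + 715x^5 - 792x^4 + 462x^3 - 120x^2 + 9x. The constant term is 0 because L is singular (the all-ones vector lies in its kernel). There is one zero in the spectrum, matching the 1 component. The eigenvalues sum to 16, which equals trace(L) = 2|E|.

x^9 - 16x^8 + 105x^7 - 364x^6 + 715x^5 - 792x^4 + 462x^3 - 120x^2 + 9x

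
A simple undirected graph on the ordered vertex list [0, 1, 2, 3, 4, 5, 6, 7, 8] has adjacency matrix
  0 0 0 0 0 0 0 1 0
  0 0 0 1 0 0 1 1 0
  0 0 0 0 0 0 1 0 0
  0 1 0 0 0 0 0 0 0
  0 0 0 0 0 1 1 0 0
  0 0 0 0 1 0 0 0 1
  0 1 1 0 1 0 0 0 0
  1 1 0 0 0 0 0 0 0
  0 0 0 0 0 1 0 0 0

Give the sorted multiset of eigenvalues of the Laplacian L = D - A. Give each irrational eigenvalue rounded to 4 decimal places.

[0, 0.1862, 0.4822, 0.7043, 1.4073, 2.1338, 2.8532, 3.5372, 4.6958]

Each diagonal entry of L is the vertex degree and each off-diagonal entry is -1 where an edge is present, 0 otherwise; in the order [0, 1, 2, 3, 4, 5, 6, 7, 8] the diagonal is [1, 3, 1, 1, 2, 2, 3, 2, 1]. Since every row of L sums to 0, the all-ones vector is in the kernel and 0 is an eigenvalue. The eigenvalues sum to 16, which equals trace(L) = 2|E|.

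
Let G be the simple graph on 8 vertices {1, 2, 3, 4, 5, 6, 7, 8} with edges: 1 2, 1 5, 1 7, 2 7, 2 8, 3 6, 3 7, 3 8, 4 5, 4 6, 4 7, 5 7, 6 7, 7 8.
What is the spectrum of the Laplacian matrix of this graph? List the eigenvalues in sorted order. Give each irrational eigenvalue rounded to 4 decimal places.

[0, 1.7530, 1.7530, 3.4450, 3.4450, 4.8019, 4.8019, 8]

Reading degrees in the order [1, 2, 3, 4, 5, 6, 7, 8] gives [3, 3, 3, 3, 3, 3, 7, 3]; set D = diag(3, 3, 3, 3, 3, 3, 7, 3) and form L = D - A. Since every row of L sums to 0, the all-ones vector is in the kernel and 0 is an eigenvalue. The single zero eigenvalue shows the graph is connected. The eigenvalues sum to 28, which equals trace(L) = 2|E|.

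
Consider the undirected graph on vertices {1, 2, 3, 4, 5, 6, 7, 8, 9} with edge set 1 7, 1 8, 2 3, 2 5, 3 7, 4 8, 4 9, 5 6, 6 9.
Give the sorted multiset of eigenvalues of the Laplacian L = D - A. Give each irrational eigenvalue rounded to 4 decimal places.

[0, 0.4679, 0.4679, 1.6527, 1.6527, 3, 3, 3.8794, 3.8794]

Reading degrees in the order [1, 2, 3, 4, 5, 6, 7, 8, 9] gives [2, 2, 2, 2, 2, 2, 2, 2, 2]; set D = diag(2, 2, 2, 2, 2, 2, 2, 2, 2) and form L = D - A. Since every row of L sums to 0, the all-ones vector is in the kernel and 0 is an eigenvalue. The largest eigenvalue, 3.8794, is at most the vertex count 9.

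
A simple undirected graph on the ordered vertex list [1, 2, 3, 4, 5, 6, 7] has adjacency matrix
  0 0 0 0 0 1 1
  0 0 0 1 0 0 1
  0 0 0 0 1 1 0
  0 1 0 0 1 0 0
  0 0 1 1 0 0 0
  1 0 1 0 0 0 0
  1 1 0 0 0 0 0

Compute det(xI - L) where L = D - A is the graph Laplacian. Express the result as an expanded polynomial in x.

With the vertex order [1, 2, 3, 4, 5, 6, 7], the degrees are [2, 2, 2, 2, 2, 2, 2], giving D = diag(2, 2, 2, 2, 2, 2, 2) and L = D - A. Computing det(xI - L) by cofactor expansion (or equivalently via sum-over-permutations) gives x^7 - 14x^6 + 77x^5 - 210x^4 + 294x^3 - 196x^2 + 49x. Since p(0) = det(-L) = 0, x divides p(x). The eigenvalues sum to 14, which equals trace(L) = 2|E|.

x^7 - 14x^6 + 77x^5 - 210x^4 + 294x^3 - 196x^2 + 49x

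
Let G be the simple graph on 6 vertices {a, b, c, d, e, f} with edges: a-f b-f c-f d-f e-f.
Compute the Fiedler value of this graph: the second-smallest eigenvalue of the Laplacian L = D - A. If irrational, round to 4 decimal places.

Each diagonal entry of L is the vertex degree and each off-diagonal entry is -1 where an edge is present, 0 otherwise; in the order [a, b, c, d, e, f] the diagonal is [1, 1, 1, 1, 1, 5]. The smallest Laplacian eigenvalue is always 0. The next one, lambda_2 = 1, measures how hard the graph is to disconnect: larger values mean better connectivity. The eigenvalues sum to 10, which equals trace(L) = 2|E|. The largest eigenvalue, 6, is at most the vertex count 6.

1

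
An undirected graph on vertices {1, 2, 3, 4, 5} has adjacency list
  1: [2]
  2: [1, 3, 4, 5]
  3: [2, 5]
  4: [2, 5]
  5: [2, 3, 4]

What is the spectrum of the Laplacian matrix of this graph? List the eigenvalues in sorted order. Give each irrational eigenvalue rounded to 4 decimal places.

[0, 1, 2, 4, 5]

Each diagonal entry of L is the vertex degree and each off-diagonal entry is -1 where an edge is present, 0 otherwise; in the order [1, 2, 3, 4, 5] the diagonal is [1, 4, 2, 2, 3]. Diagonalising L (or applying a numerical eigensolver to the 5x5 matrix) gives the spectrum above. The single zero eigenvalue shows the graph is connected. The eigenvalues sum to 12, which equals trace(L) = 2|E|. There is one zero in the spectrum, matching the 1 component.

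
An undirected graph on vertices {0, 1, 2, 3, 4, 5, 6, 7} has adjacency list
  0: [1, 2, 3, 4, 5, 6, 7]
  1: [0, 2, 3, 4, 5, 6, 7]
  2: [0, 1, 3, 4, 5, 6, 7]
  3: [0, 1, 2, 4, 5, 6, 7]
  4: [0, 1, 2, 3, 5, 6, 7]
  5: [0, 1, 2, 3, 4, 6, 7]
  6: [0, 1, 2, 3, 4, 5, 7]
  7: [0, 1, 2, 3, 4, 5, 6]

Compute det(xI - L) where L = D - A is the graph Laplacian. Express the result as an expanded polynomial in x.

x^8 - 56x^7 + 1344x^6 - 17920x^5 + 143360x^4 - 688128x^3 + 1835008x^2 - 2097152x

Each diagonal entry of L is the vertex degree and each off-diagonal entry is -1 where an edge is present, 0 otherwise; in the order [0, 1, 2, 3, 4, 5, 6, 7] the diagonal is [7, 7, 7, 7, 7, 7, 7, 7]. Computing det(xI - L) by cofactor expansion (or equivalently via sum-over-permutations) gives x^8 - 56x^7 + 1344x^6 - 17920x^5 + 143360x^4 - 688128x^3 + 1835008x^2 - 2097152x. Since p(0) = det(-L) = 0, x divides p(x). The eigenvalues sum to 56, which equals trace(L) = 2|E|. There is one zero in the spectrum, matching the 1 component.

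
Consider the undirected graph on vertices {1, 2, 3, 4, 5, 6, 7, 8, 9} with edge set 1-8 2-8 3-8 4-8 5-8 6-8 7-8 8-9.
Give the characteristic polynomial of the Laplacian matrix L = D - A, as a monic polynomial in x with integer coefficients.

x^9 - 16x^8 + 84x^7 - 224x^6 + 350x^5 - 336x^4 + 196x^3 - 64x^2 + 9x

With the vertex order [1, 2, 3, 4, 5, 6, 7, 8, 9], the degrees are [1, 1, 1, 1, 1, 1, 1, 8, 1], giving D = diag(1, 1, 1, 1, 1, 1, 1, 8, 1) and L = D - A. L has integer entries, so p(x) = det(xI - L) has integer coefficients. Expanding the determinant yields x^9 - 16x^8 + 84x^7 - 224x^6 + 350x^5 - 336x^4 + 196x^3 - 64x^2 + 9x. Since p(0) = det(-L) = 0, x divides p(x). The eigenvalues sum to 16, which equals trace(L) = 2|E|.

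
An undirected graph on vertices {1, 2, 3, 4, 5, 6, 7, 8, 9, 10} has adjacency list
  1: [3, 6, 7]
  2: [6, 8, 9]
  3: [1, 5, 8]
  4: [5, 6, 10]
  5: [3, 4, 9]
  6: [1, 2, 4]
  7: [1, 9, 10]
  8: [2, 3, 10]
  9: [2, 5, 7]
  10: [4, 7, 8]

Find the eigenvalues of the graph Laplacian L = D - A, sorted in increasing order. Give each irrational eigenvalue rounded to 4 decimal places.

[0, 2, 2, 2, 2, 2, 5, 5, 5, 5]

With the vertex order [1, 2, 3, 4, 5, 6, 7, 8, 9, 10], the degrees are [3, 3, 3, 3, 3, 3, 3, 3, 3, 3], giving D = diag(3, 3, 3, 3, 3, 3, 3, 3, 3, 3) and L = D - A. Since every row of L sums to 0, the all-ones vector is in the kernel and 0 is an eigenvalue. By the matrix-tree theorem the graph has (1/10) * product of the nonzero eigenvalues = 2000 spanning trees. The eigenvalues sum to 30, which equals trace(L) = 2|E|.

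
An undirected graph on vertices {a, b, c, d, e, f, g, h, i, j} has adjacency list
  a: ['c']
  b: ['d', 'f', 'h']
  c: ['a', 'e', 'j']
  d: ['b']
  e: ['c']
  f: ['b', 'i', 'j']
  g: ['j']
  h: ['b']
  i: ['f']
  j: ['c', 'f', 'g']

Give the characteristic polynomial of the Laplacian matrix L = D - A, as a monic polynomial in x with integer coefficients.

x^10 - 18x^9 + 132x^8 - 512x^7 + 1146x^6 - 1524x^5 + 1200x^4 - 536x^3 + 121x^2 - 10x

With the vertex order [a, b, c, d, e, f, g, h, i, j], the degrees are [1, 3, 3, 1, 1, 3, 1, 1, 1, 3], giving D = diag(1, 3, 3, 1, 1, 3, 1, 1, 1, 3) and L = D - A. L has integer entries, so p(x) = det(xI - L) has integer coefficients. Expanding the determinant yields x^10 - 18x^9 + 132x^8 - 512x^7 + 1146x^6 - 1524x^5 + 1200x^4 - 536x^3 + 121x^2 - 10x. Since p(0) = det(-L) = 0, x divides p(x). There is one zero in the spectrum, matching the 1 component.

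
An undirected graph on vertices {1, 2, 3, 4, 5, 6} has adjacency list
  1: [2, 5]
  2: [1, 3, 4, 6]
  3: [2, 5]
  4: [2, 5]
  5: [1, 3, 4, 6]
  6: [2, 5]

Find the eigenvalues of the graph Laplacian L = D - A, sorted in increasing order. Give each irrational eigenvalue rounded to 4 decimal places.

Each diagonal entry of L is the vertex degree and each off-diagonal entry is -1 where an edge is present, 0 otherwise; in the order [1, 2, 3, 4, 5, 6] the diagonal is [2, 4, 2, 2, 4, 2]. The multiplicity of 0 as a Laplacian eigenvalue equals the number of connected components. By the matrix-tree theorem the graph has (1/6) * product of the nonzero eigenvalues = 32 spanning trees.

[0, 2, 2, 2, 4, 6]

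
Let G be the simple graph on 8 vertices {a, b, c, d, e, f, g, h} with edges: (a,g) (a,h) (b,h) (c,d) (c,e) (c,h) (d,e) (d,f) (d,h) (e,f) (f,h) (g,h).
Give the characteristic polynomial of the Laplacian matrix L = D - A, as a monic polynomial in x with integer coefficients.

x^8 - 24x^7 + 232x^6 - 1164x^5 + 3241x^4 - 4932x^3 + 3726x^2 - 1080x

Each diagonal entry of L is the vertex degree and each off-diagonal entry is -1 where an edge is present, 0 otherwise; in the order [a, b, c, d, e, f, g, h] the diagonal is [2, 1, 3, 4, 3, 3, 2, 6]. Computing det(xI - L) by cofactor expansion (or equivalently via sum-over-permutations) gives x^8 - 24x^7 + 232x^6 - 1164x^5 + 3241x^4 - 4932x^3 + 3726x^2 - 1080x. The constant term is 0 because L is singular (the all-ones vector lies in its kernel). By the matrix-tree theorem the graph has (1/8) * product of the nonzero eigenvalues = 135 spanning trees.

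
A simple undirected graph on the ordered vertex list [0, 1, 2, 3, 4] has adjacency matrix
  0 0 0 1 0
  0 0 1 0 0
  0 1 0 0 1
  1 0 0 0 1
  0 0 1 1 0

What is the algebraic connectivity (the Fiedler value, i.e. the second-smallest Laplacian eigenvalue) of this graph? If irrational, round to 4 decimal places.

0.3820

With the vertex order [0, 1, 2, 3, 4], the degrees are [1, 1, 2, 2, 2], giving D = diag(1, 1, 2, 2, 2) and L = D - A. The sorted Laplacian eigenvalues are [0, 0.3820, 1.3820, 2.6180, 3.6180]; the algebraic connectivity is the second entry, 0.3820.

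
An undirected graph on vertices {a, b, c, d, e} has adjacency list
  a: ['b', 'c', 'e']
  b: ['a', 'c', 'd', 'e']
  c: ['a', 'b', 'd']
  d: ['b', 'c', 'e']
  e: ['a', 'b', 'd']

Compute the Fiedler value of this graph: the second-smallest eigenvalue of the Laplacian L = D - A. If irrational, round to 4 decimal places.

With the vertex order [a, b, c, d, e], the degrees are [3, 4, 3, 3, 3], giving D = diag(3, 4, 3, 3, 3) and L = D - A. The smallest Laplacian eigenvalue is always 0. The next one, lambda_2 = 3, measures how hard the graph is to disconnect: larger values mean better connectivity. By the matrix-tree theorem the graph has (1/5) * product of the nonzero eigenvalues = 45 spanning trees.

3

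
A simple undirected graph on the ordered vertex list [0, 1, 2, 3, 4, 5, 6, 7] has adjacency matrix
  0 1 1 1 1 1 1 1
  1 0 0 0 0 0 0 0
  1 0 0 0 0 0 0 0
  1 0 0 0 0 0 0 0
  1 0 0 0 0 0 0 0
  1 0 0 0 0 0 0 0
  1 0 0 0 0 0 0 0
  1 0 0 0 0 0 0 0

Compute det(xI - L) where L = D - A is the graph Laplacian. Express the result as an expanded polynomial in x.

With the vertex order [0, 1, 2, 3, 4, 5, 6, 7], the degrees are [7, 1, 1, 1, 1, 1, 1, 1], giving D = diag(7, 1, 1, 1, 1, 1, 1, 1) and L = D - A. The eigenvalues of L are [0, 1, 1, 1, 1, 1, 1, 8]; the characteristic polynomial is the product of (x - lambda_i), which multiplies out to x^8 - 14x^7 + 63x^6 - 140x^5 + 175x^4 - 126x^3 + 49x^2 - 8x. The coefficient of x^7 equals -trace(L) = -14, matching the sum of degrees. By the matrix-tree theorem the graph has (1/8) * product of the nonzero eigenvalues = 1 spanning tree.

x^8 - 14x^7 + 63x^6 - 140x^5 + 175x^4 - 126x^3 + 49x^2 - 8x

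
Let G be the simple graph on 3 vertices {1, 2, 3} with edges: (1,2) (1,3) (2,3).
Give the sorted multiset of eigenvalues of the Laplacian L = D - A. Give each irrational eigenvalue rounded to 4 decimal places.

[0, 3, 3]

With the vertex order [1, 2, 3], the degrees are [2, 2, 2], giving D = diag(2, 2, 2) and L = D - A. L is symmetric positive semidefinite, so every eigenvalue is real and nonnegative. By the matrix-tree theorem the graph has (1/3) * product of the nonzero eigenvalues = 3 spanning trees. The eigenvalues sum to 6, which equals trace(L) = 2|E|.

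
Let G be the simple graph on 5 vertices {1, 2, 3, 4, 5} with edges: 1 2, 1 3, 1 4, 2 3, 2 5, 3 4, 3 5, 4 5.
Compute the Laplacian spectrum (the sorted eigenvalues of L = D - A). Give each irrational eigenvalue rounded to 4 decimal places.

Reading degrees in the order [1, 2, 3, 4, 5] gives [3, 3, 4, 3, 3]; set D = diag(3, 3, 4, 3, 3) and form L = D - A. L is symmetric positive semidefinite, so every eigenvalue is real and nonnegative. By the matrix-tree theorem the graph has (1/5) * product of the nonzero eigenvalues = 45 spanning trees.

[0, 3, 3, 5, 5]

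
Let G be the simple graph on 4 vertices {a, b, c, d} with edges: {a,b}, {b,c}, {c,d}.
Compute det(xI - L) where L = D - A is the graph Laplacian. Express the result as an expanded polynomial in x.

Reading degrees in the order [a, b, c, d] gives [1, 2, 2, 1]; set D = diag(1, 2, 2, 1) and form L = D - A. Computing det(xI - L) by cofactor expansion (or equivalently via sum-over-permutations) gives x^4 - 6x^3 + 10x^2 - 4x. The constant term is 0 because L is singular (the all-ones vector lies in its kernel). The eigenvalues sum to 6, which equals trace(L) = 2|E|. The largest eigenvalue, 3.4142, is at most the vertex count 4.

x^4 - 6x^3 + 10x^2 - 4x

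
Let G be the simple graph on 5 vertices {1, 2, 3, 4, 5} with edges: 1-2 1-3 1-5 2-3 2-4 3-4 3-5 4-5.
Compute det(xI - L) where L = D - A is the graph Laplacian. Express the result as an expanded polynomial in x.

x^5 - 16x^4 + 94x^3 - 240x^2 + 225x

Each diagonal entry of L is the vertex degree and each off-diagonal entry is -1 where an edge is present, 0 otherwise; in the order [1, 2, 3, 4, 5] the diagonal is [3, 3, 4, 3, 3]. Computing det(xI - L) by cofactor expansion (or equivalently via sum-over-permutations) gives x^5 - 16x^4 + 94x^3 - 240x^2 + 225x. The coefficient of x^4 equals -trace(L) = -16, matching the sum of degrees. The largest eigenvalue, 5, is at most the vertex count 5.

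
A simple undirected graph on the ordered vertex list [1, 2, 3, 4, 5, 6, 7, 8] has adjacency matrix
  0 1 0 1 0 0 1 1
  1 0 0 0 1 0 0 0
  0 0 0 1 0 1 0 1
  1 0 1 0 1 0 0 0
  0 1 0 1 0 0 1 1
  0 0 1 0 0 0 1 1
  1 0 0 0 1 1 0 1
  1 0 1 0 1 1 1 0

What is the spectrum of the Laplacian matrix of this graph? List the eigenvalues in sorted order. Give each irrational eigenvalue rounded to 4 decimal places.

[0, 1.4930, 2.4990, 3.0881, 4, 4.5165, 5.6237, 6.7797]

With the vertex order [1, 2, 3, 4, 5, 6, 7, 8], the degrees are [4, 2, 3, 3, 4, 3, 4, 5], giving D = diag(4, 2, 3, 3, 4, 3, 4, 5) and L = D - A. L is symmetric positive semidefinite, so every eigenvalue is real and nonnegative.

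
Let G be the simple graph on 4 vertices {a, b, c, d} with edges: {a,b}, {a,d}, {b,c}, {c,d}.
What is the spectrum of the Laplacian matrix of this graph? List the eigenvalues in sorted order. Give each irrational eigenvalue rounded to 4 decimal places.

[0, 2, 2, 4]

Each diagonal entry of L is the vertex degree and each off-diagonal entry is -1 where an edge is present, 0 otherwise; in the order [a, b, c, d] the diagonal is [2, 2, 2, 2]. L is symmetric positive semidefinite, so every eigenvalue is real and nonnegative. There is one zero in the spectrum, matching the 1 component. The largest eigenvalue, 4, is at most the vertex count 4.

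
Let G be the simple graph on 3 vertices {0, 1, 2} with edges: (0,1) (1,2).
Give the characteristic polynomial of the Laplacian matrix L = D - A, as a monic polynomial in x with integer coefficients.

With the vertex order [0, 1, 2], the degrees are [1, 2, 1], giving D = diag(1, 2, 1) and L = D - A. Computing det(xI - L) by cofactor expansion (or equivalently via sum-over-permutations) gives x^3 - 4x^2 + 3x. The constant term is 0 because L is singular (the all-ones vector lies in its kernel).

x^3 - 4x^2 + 3x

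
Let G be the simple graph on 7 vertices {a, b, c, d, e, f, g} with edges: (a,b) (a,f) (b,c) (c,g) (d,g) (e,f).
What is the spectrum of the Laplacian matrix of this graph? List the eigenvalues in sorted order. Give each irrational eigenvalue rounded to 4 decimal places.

[0, 0.1981, 0.7530, 1.5550, 2.4450, 3.2470, 3.8019]

With the vertex order [a, b, c, d, e, f, g], the degrees are [2, 2, 2, 1, 1, 2, 2], giving D = diag(2, 2, 2, 1, 1, 2, 2) and L = D - A. L is symmetric positive semidefinite, so every eigenvalue is real and nonnegative. The single zero eigenvalue shows the graph is connected. There is one zero in the spectrum, matching the 1 component. The largest eigenvalue, 3.8019, is at most the vertex count 7.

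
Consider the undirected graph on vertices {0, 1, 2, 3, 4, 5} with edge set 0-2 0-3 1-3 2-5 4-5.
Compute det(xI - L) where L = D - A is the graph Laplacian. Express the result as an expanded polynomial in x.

x^6 - 10x^5 + 36x^4 - 56x^3 + 35x^2 - 6x

Each diagonal entry of L is the vertex degree and each off-diagonal entry is -1 where an edge is present, 0 otherwise; in the order [0, 1, 2, 3, 4, 5] the diagonal is [2, 1, 2, 2, 1, 2]. Computing det(xI - L) by cofactor expansion (or equivalently via sum-over-permutations) gives x^6 - 10x^5 + 36x^4 - 56x^3 + 35x^2 - 6x. The coefficient of x^5 equals -trace(L) = -10, matching the sum of degrees. The eigenvalues sum to 10, which equals trace(L) = 2|E|. By the matrix-tree theorem the graph has (1/6) * product of the nonzero eigenvalues = 1 spanning tree.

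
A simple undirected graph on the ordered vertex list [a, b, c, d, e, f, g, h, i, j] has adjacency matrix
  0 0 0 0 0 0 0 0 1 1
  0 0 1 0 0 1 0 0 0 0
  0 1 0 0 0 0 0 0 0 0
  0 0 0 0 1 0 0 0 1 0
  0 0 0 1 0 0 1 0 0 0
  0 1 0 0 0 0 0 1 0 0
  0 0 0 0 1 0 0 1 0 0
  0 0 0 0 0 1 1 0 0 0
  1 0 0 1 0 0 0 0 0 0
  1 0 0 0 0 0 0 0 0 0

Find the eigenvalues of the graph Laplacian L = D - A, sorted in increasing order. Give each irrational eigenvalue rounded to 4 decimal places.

[0, 0.0979, 0.3820, 0.8244, 1.3820, 2, 2.6180, 3.1756, 3.6180, 3.9021]

With the vertex order [a, b, c, d, e, f, g, h, i, j], the degrees are [2, 2, 1, 2, 2, 2, 2, 2, 2, 1], giving D = diag(2, 2, 1, 2, 2, 2, 2, 2, 2, 1) and L = D - A. L is symmetric positive semidefinite, so every eigenvalue is real and nonnegative. By the matrix-tree theorem the graph has (1/10) * product of the nonzero eigenvalues = 1 spanning tree.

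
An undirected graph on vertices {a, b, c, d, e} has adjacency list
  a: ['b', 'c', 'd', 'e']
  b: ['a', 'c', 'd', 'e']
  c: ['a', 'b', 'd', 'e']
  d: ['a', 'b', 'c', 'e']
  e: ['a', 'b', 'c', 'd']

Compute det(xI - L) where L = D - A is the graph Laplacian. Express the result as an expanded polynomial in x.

x^5 - 20x^4 + 150x^3 - 500x^2 + 625x

With the vertex order [a, b, c, d, e], the degrees are [4, 4, 4, 4, 4], giving D = diag(4, 4, 4, 4, 4) and L = D - A. The eigenvalues of L are [0, 5, 5, 5, 5]; the characteristic polynomial is the product of (x - lambda_i), which multiplies out to x^5 - 20x^4 + 150x^3 - 500x^2 + 625x. The coefficient of x^4 equals -trace(L) = -20, matching the sum of degrees. There is one zero in the spectrum, matching the 1 component.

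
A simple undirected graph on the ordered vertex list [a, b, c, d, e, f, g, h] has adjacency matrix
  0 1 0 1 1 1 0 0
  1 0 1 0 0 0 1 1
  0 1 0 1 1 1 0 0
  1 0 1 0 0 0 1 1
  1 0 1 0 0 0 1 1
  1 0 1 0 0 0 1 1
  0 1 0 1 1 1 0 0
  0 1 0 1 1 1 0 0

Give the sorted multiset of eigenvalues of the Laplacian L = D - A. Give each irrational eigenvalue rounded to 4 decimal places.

[0, 4, 4, 4, 4, 4, 4, 8]

Reading degrees in the order [a, b, c, d, e, f, g, h] gives [4, 4, 4, 4, 4, 4, 4, 4]; set D = diag(4, 4, 4, 4, 4, 4, 4, 4) and form L = D - A. L is symmetric positive semidefinite, so every eigenvalue is real and nonnegative. By the matrix-tree theorem the graph has (1/8) * product of the nonzero eigenvalues = 4096 spanning trees. There is one zero in the spectrum, matching the 1 component.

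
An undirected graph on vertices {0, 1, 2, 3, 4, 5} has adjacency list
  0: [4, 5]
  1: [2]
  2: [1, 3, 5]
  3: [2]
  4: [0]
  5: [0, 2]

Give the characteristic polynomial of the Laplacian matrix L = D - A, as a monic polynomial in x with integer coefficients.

Each diagonal entry of L is the vertex degree and each off-diagonal entry is -1 where an edge is present, 0 otherwise; in the order [0, 1, 2, 3, 4, 5] the diagonal is [2, 1, 3, 1, 1, 2]. L has integer entries, so p(x) = det(xI - L) has integer coefficients. Expanding the determinant yields x^6 - 10x^5 + 35x^4 - 52x^3 + 32x^2 - 6x. The coefficient of x^5 equals -trace(L) = -10, matching the sum of degrees. The eigenvalues sum to 10, which equals trace(L) = 2|E|. There is one zero in the spectrum, matching the 1 component.

x^6 - 10x^5 + 35x^4 - 52x^3 + 32x^2 - 6x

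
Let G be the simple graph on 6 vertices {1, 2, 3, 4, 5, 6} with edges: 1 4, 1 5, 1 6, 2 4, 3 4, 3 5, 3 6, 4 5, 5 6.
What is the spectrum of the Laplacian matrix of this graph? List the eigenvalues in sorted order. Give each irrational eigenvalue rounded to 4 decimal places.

[0, 0.9139, 3, 3.5720, 5, 5.5141]

With the vertex order [1, 2, 3, 4, 5, 6], the degrees are [3, 1, 3, 4, 4, 3], giving D = diag(3, 1, 3, 4, 4, 3) and L = D - A. L is symmetric positive semidefinite, so every eigenvalue is real and nonnegative. The single zero eigenvalue shows the graph is connected. By the matrix-tree theorem the graph has (1/6) * product of the nonzero eigenvalues = 45 spanning trees. The eigenvalues sum to 18, which equals trace(L) = 2|E|.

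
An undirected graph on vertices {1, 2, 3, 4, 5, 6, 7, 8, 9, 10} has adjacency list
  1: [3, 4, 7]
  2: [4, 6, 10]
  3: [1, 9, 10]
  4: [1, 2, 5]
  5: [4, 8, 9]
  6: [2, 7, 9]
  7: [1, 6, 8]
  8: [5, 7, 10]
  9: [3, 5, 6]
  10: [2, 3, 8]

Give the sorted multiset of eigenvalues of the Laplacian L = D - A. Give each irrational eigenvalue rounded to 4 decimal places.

With the vertex order [1, 2, 3, 4, 5, 6, 7, 8, 9, 10], the degrees are [3, 3, 3, 3, 3, 3, 3, 3, 3, 3], giving D = diag(3, 3, 3, 3, 3, 3, 3, 3, 3, 3) and L = D - A. L is symmetric positive semidefinite, so every eigenvalue is real and nonnegative. The single zero eigenvalue shows the graph is connected. There is one zero in the spectrum, matching the 1 component. The largest eigenvalue, 5, is at most the vertex count 10.

[0, 2, 2, 2, 2, 2, 5, 5, 5, 5]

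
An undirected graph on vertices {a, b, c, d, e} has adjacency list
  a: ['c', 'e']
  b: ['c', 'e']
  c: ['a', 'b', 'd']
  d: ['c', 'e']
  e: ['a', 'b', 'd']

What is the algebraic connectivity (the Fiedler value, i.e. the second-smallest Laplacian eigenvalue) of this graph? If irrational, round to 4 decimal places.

With the vertex order [a, b, c, d, e], the degrees are [2, 2, 3, 2, 3], giving D = diag(2, 2, 3, 2, 3) and L = D - A. The smallest Laplacian eigenvalue is always 0. The next one, lambda_2 = 2, measures how hard the graph is to disconnect: larger values mean better connectivity. By the matrix-tree theorem the graph has (1/5) * product of the nonzero eigenvalues = 12 spanning trees.

2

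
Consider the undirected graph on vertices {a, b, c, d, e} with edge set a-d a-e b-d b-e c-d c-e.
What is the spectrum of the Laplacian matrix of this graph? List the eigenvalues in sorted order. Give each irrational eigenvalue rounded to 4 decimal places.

[0, 2, 2, 3, 5]

With the vertex order [a, b, c, d, e], the degrees are [2, 2, 2, 3, 3], giving D = diag(2, 2, 2, 3, 3) and L = D - A. The multiplicity of 0 as a Laplacian eigenvalue equals the number of connected components. There is one zero in the spectrum, matching the 1 component.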